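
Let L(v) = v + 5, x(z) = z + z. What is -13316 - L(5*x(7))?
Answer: -13391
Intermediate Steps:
x(z) = 2*z
L(v) = 5 + v
-13316 - L(5*x(7)) = -13316 - (5 + 5*(2*7)) = -13316 - (5 + 5*14) = -13316 - (5 + 70) = -13316 - 1*75 = -13316 - 75 = -13391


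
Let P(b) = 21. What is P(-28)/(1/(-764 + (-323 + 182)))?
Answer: -19005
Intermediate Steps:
P(-28)/(1/(-764 + (-323 + 182))) = 21/(1/(-764 + (-323 + 182))) = 21/(1/(-764 - 141)) = 21/(1/(-905)) = 21/(-1/905) = 21*(-905) = -19005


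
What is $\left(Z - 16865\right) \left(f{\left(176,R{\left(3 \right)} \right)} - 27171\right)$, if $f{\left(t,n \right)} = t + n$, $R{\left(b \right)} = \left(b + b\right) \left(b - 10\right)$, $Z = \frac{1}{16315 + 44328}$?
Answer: $\frac{27651934773178}{60643} \approx 4.5598 \cdot 10^{8}$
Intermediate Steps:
$Z = \frac{1}{60643} \approx 1.649 \cdot 10^{-5}$
$R{\left(b \right)} = 2 b \left(-10 + b\right)$
$f{\left(t,n \right)} = n + t$
$\left(Z - 16865\right) \left(f{\left(176,R{\left(3 \right)} \right)} - 27171\right) = \left(\frac{1}{60643} - 16865\right) \left(\left(2 \cdot 3 \left(-10 + 3\right) + 176\right) - 27171\right) = - \frac{1022744194 \left(\left(2 \cdot 3 \left(-7\right) + 176\right) - 27171\right)}{60643} = - \frac{1022744194 \left(\left(-42 + 176\right) - 27171\right)}{60643} = - \frac{1022744194 \left(134 - 27171\right)}{60643} = \left(- \frac{1022744194}{60643}\right) \left(-27037\right) = \frac{27651934773178}{60643}$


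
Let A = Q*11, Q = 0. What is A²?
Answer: 0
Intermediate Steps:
A = 0 (A = 0*11 = 0)
A² = 0² = 0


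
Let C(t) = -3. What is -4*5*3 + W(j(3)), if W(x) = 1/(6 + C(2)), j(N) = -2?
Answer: -179/3 ≈ -59.667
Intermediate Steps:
W(x) = ⅓ (W(x) = 1/(6 - 3) = 1/3 = ⅓)
-4*5*3 + W(j(3)) = -4*5*3 + ⅓ = -20*3 + ⅓ = -60 + ⅓ = -179/3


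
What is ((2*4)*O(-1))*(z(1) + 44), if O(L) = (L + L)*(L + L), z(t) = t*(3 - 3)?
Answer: 1408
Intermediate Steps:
z(t) = 0 (z(t) = t*0 = 0)
O(L) = 4*L² (O(L) = (2*L)*(2*L) = 4*L²)
((2*4)*O(-1))*(z(1) + 44) = ((2*4)*(4*(-1)²))*(0 + 44) = (8*(4*1))*44 = (8*4)*44 = 32*44 = 1408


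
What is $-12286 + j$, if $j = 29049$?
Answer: $16763$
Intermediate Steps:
$-12286 + j = -12286 + 29049 = 16763$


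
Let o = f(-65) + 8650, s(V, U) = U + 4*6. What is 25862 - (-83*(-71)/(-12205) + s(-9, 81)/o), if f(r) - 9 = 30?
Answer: 2742695496942/106049245 ≈ 25862.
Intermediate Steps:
f(r) = 39 (f(r) = 9 + 30 = 39)
s(V, U) = 24 + U (s(V, U) = U + 24 = 24 + U)
o = 8689 (o = 39 + 8650 = 8689)
25862 - (-83*(-71)/(-12205) + s(-9, 81)/o) = 25862 - (-83*(-71)/(-12205) + (24 + 81)/8689) = 25862 - (5893*(-1/12205) + 105*(1/8689)) = 25862 - (-5893/12205 + 105/8689) = 25862 - 1*(-49922752/106049245) = 25862 + 49922752/106049245 = 2742695496942/106049245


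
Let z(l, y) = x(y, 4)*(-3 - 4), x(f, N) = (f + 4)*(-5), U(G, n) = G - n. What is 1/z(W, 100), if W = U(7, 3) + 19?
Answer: 1/3640 ≈ 0.00027473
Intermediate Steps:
x(f, N) = -20 - 5*f (x(f, N) = (4 + f)*(-5) = -20 - 5*f)
W = 23 (W = (7 - 1*3) + 19 = (7 - 3) + 19 = 4 + 19 = 23)
z(l, y) = 140 + 35*y (z(l, y) = (-20 - 5*y)*(-3 - 4) = (-20 - 5*y)*(-7) = 140 + 35*y)
1/z(W, 100) = 1/(140 + 35*100) = 1/(140 + 3500) = 1/3640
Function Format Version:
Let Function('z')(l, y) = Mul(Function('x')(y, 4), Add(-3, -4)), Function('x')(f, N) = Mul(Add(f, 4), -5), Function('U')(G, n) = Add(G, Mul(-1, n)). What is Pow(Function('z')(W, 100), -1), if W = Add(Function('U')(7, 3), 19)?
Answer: Rational(1, 3640) ≈ 0.00027473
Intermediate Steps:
Function('x')(f, N) = Add(-20, Mul(-5, f)) (Function('x')(f, N) = Mul(Add(4, f), -5) = Add(-20, Mul(-5, f)))
W = 23 (W = Add(Add(7, Mul(-1, 3)), 19) = Add(Add(7, -3), 19) = Add(4, 19) = 23)
Function('z')(l, y) = Add(140, Mul(35, y)) (Function('z')(l, y) = Mul(Add(-20, Mul(-5, y)), Add(-3, -4)) = Mul(Add(-20, Mul(-5, y)), -7) = Add(140, Mul(35, y)))
Pow(Function('z')(W, 100), -1) = Pow(Add(140, Mul(35, 100)), -1) = Pow(Add(140, 3500), -1) = Pow(3640, -1) = Rational(1, 3640)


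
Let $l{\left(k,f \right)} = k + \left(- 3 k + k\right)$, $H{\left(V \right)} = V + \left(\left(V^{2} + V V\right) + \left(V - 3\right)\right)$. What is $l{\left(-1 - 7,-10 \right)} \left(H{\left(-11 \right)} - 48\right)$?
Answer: $1352$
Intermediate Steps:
$H{\left(V \right)} = -3 + 2 V + 2 V^{2}$ ($H{\left(V \right)} = V + \left(\left(V^{2} + V^{2}\right) + \left(V - 3\right)\right) = V + \left(2 V^{2} + \left(-3 + V\right)\right) = V + \left(-3 + V + 2 V^{2}\right) = -3 + 2 V + 2 V^{2}$)
$l{\left(k,f \right)} = - k$ ($l{\left(k,f \right)} = k - 2 k = - k$)
$l{\left(-1 - 7,-10 \right)} \left(H{\left(-11 \right)} - 48\right) = - (-1 - 7) \left(\left(-3 + 2 \left(-11\right) + 2 \left(-11\right)^{2}\right) - 48\right) = - (-1 - 7) \left(\left(-3 - 22 + 2 \cdot 121\right) - 48\right) = \left(-1\right) \left(-8\right) \left(\left(-3 - 22 + 242\right) - 48\right) = 8 \left(217 - 48\right) = 8 \cdot 169 = 1352$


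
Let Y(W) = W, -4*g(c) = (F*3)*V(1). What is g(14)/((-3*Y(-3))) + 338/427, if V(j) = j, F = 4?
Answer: 587/1281 ≈ 0.45824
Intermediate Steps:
g(c) = -3 (g(c) = -4*3/4 = -3)
g(14)/((-3*Y(-3))) + 338/427 = -3/((-3*(-3))) + 338/427 = -3/9 + 338*(1/427) = -3*⅑ + 338/427 = -⅓ + 338/427 = 587/1281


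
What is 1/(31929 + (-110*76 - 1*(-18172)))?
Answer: 1/41741 ≈ 2.3957e-5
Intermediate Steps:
1/(31929 + (-110*76 - 1*(-18172))) = 1/(31929 + (-8360 + 18172)) = 1/(31929 + 9812) = 1/41741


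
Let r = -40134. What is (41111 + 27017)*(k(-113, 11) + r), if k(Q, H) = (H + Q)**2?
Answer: -2025445440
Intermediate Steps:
(41111 + 27017)*(k(-113, 11) + r) = (41111 + 27017)*((11 - 113)**2 - 40134) = 68128*((-102)**2 - 40134) = 68128*(10404 - 40134) = 68128*(-29730) = -2025445440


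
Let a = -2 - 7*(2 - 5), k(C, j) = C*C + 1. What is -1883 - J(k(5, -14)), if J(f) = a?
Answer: -1902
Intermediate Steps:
k(C, j) = 1 + C² (k(C, j) = C² + 1 = 1 + C²)
a = 19 (a = -2 - 7*(-3) = -2 + 21 = 19)
J(f) = 19
-1883 - J(k(5, -14)) = -1883 - 1*19 = -1883 - 19 = -1902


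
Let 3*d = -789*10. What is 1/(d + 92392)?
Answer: 1/89762 ≈ 1.1141e-5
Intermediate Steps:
d = -2630 (d = (-789*10)/3 = (⅓)*(-7890) = -2630)
1/(d + 92392) = 1/(-2630 + 92392) = 1/89762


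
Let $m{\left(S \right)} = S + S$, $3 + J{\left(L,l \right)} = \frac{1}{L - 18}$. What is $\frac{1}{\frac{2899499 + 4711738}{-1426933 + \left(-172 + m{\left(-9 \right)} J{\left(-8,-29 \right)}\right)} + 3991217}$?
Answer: $\frac{18551654}{74043577876837} \approx 2.5055 \cdot 10^{-7}$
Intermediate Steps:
$J{\left(L,l \right)} = -3 + \frac{1}{-18 + L}$ ($J{\left(L,l \right)} = -3 + \frac{1}{L - 18} = -3 + \frac{1}{-18 + L}$)
$m{\left(S \right)} = 2 S$
$\frac{1}{\frac{2899499 + 4711738}{-1426933 + \left(-172 + m{\left(-9 \right)} J{\left(-8,-29 \right)}\right)} + 3991217} = \frac{1}{\frac{2899499 + 4711738}{-1426933 - \left(172 - 2 \left(-9\right) \frac{55 - -24}{-18 - 8}\right)} + 3991217} = \frac{1}{\frac{7611237}{-1426933 - \left(172 + 18 \frac{55 + 24}{-26}\right)} + 3991217} = \frac{1}{\frac{7611237}{-1426933 - \left(172 + 18 \left(\left(- \frac{1}{26}\right) 79\right)\right)} + 3991217} = \frac{1}{\frac{7611237}{-1426933 - \frac{1525}{13}} + 3991217} = \frac{1}{\frac{7611237}{- \frac{18551654}{13}} + 3991217} = \frac{1}{7611237 \left(- \frac{13}{18551654}\right) + 3991217} = \frac{1}{- \frac{98946081}{18551654} + 3991217} = \frac{1}{\frac{74043577876837}{18551654}} = \frac{18551654}{74043577876837}$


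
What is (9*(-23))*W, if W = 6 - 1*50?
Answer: 9108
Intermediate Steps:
W = -44 (W = 6 - 50 = -44)
(9*(-23))*W = (9*(-23))*(-44) = -207*(-44) = 9108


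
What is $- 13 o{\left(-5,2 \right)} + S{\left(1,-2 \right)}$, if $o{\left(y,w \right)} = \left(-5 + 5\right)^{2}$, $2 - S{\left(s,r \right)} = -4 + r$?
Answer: $8$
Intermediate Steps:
$S{\left(s,r \right)} = 6 - r$ ($S{\left(s,r \right)} = 2 - \left(-4 + r\right) = 6 - r$)
$o{\left(y,w \right)} = 0$ ($o{\left(y,w \right)} = 0^{2} = 0$)
$- 13 o{\left(-5,2 \right)} + S{\left(1,-2 \right)} = \left(-13\right) 0 + \left(6 - -2\right) = 0 + \left(6 + 2\right) = 0 + 8 = 8$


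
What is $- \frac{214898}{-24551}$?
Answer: $\frac{214898}{24551} \approx 8.7531$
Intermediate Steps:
$- \frac{214898}{-24551} = - \frac{214898 \left(-1\right)}{24551} = \left(-1\right) \left(- \frac{214898}{24551}\right) = \frac{214898}{24551}$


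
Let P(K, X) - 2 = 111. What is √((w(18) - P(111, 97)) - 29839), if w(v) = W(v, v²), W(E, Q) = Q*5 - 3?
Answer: I*√28335 ≈ 168.33*I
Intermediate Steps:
P(K, X) = 113 (P(K, X) = 2 + 111 = 113)
W(E, Q) = -3 + 5*Q (W(E, Q) = 5*Q - 3 = -3 + 5*Q)
w(v) = -3 + 5*v²
√((w(18) - P(111, 97)) - 29839) = √(((-3 + 5*18²) - 1*113) - 29839) = √(((-3 + 5*324) - 113) - 29839) = √(((-3 + 1620) - 113) - 29839) = √((1617 - 113) - 29839) = √(1504 - 29839) = √(-28335) = I*√28335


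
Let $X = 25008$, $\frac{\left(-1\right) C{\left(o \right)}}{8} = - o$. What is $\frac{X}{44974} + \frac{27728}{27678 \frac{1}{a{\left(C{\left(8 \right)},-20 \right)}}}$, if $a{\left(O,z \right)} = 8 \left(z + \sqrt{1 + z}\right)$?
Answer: $- \frac{49708520024}{311197593} + \frac{110912 i \sqrt{19}}{13839} \approx -159.73 + 34.934 i$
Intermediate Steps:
$C{\left(o \right)} = 8 o$ ($C{\left(o \right)} = - 8 \left(- o\right) = 8 o$)
$a{\left(O,z \right)} = 8 z + 8 \sqrt{1 + z}$
$\frac{X}{44974} + \frac{27728}{27678 \frac{1}{a{\left(C{\left(8 \right)},-20 \right)}}} = \frac{25008}{44974} + \frac{27728}{27678 \frac{1}{8 \left(-20\right) + 8 \sqrt{1 - 20}}} = 25008 \cdot \frac{1}{44974} + \frac{27728}{27678 \frac{1}{-160 + 8 \sqrt{-19}}} = \frac{12504}{22487} + \frac{27728}{27678 \frac{1}{-160 + 8 i \sqrt{19}}} = \frac{12504}{22487} + 27728 \left(- \frac{80}{13839} + \frac{4 i \sqrt{19}}{13839}\right) = \frac{12504}{22487} - \left(\frac{2218240}{13839} - \frac{110912 i \sqrt{19}}{13839}\right) = - \frac{49708520024}{311197593} + \frac{110912 i \sqrt{19}}{13839}$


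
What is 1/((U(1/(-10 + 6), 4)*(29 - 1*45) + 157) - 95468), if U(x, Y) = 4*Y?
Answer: -1/95567 ≈ -1.0464e-5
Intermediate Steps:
1/((U(1/(-10 + 6), 4)*(29 - 1*45) + 157) - 95468) = 1/(((4*4)*(29 - 1*45) + 157) - 95468) = 1/((16*(29 - 45) + 157) - 95468) = 1/((16*(-16) + 157) - 95468) = 1/((-256 + 157) - 95468) = 1/(-99 - 95468) = 1/(-95567) = -1/95567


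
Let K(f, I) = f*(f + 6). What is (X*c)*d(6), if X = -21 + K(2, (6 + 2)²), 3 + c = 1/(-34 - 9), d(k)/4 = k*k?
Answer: 93600/43 ≈ 2176.7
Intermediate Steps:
d(k) = 4*k² (d(k) = 4*(k*k) = 4*k²)
K(f, I) = f*(6 + f)
c = -130/43 (c = -3 + 1/(-34 - 9) = -3 + 1/(-43) = -3 - 1/43 = -130/43 ≈ -3.0233)
X = -5 (X = -21 + 2*(6 + 2) = -21 + 2*8 = -21 + 16 = -5)
(X*c)*d(6) = (-5*(-130/43))*(4*6²) = 650*(4*36)/43 = (650/43)*144 = 93600/43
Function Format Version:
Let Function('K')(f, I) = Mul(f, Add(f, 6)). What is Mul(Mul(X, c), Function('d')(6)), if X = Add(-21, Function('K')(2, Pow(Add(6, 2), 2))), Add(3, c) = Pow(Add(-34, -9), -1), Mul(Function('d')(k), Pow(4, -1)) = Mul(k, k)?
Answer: Rational(93600, 43) ≈ 2176.7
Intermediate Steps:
Function('d')(k) = Mul(4, Pow(k, 2)) (Function('d')(k) = Mul(4, Mul(k, k)) = Mul(4, Pow(k, 2)))
Function('K')(f, I) = Mul(f, Add(6, f))
c = Rational(-130, 43) (c = Add(-3, Pow(Add(-34, -9), -1)) = Add(-3, Pow(-43, -1)) = Add(-3, Rational(-1, 43)) = Rational(-130, 43) ≈ -3.0233)
X = -5 (X = Add(-21, Mul(2, Add(6, 2))) = Add(-21, Mul(2, 8)) = Add(-21, 16) = -5)
Mul(Mul(X, c), Function('d')(6)) = Mul(Mul(-5, Rational(-130, 43)), Mul(4, Pow(6, 2))) = Mul(Rational(650, 43), Mul(4, 36)) = Mul(Rational(650, 43), 144) = Rational(93600, 43)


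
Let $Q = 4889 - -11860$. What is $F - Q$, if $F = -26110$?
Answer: $-42859$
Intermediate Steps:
$Q = 16749$ ($Q = 4889 + 11860 = 16749$)
$F - Q = -26110 - 16749 = -42859$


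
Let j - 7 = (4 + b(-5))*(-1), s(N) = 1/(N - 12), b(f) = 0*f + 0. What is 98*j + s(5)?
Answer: 2057/7 ≈ 293.86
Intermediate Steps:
b(f) = 0 (b(f) = 0 + 0 = 0)
s(N) = 1/(-12 + N)
j = 3 (j = 7 + (4 + 0)*(-1) = 7 + 4*(-1) = 7 - 4 = 3)
98*j + s(5) = 98*3 + 1/(-12 + 5) = 294 + 1/(-7) = 294 - 1/7 = 2057/7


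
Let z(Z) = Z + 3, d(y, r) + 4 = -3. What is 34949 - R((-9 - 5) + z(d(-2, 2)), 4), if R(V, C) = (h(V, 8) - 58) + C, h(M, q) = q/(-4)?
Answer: 35005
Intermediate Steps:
d(y, r) = -7 (d(y, r) = -4 - 3 = -7)
h(M, q) = -q/4 (h(M, q) = q*(-¼) = -q/4)
z(Z) = 3 + Z
R(V, C) = -60 + C (R(V, C) = (-¼*8 - 58) + C = (-2 - 58) + C = -60 + C)
34949 - R((-9 - 5) + z(d(-2, 2)), 4) = 34949 - (-60 + 4) = 34949 - 1*(-56) = 34949 + 56 = 35005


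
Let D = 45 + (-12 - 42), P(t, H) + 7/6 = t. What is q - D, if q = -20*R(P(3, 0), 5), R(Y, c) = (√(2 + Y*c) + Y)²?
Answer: -2534/9 - 110*√402/9 ≈ -526.61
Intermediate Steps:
P(t, H) = -7/6 + t
R(Y, c) = (Y + √(2 + Y*c))²
D = -9 (D = 45 - 54 = -9)
q = -20*(11/6 + √402/6)² (q = -20*((-7/6 + 3) + √(2 + (-7/6 + 3)*5))² = -20*(11/6 + √(2 + (11/6)*5))² = -20*(11/6 + √(2 + 55/6))² = -20*(11/6 + √(67/6))² = -20*(11/6 + √402/6)² ≈ -535.61)
q - D = (-2615/9 - 110*√402/9) - 1*(-9) = (-2615/9 - 110*√402/9) + 9 = -2534/9 - 110*√402/9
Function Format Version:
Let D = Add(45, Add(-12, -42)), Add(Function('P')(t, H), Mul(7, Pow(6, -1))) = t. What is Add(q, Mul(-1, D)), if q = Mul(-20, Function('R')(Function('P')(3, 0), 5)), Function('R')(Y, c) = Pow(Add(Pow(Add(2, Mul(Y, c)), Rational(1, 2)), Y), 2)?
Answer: Add(Rational(-2534, 9), Mul(Rational(-110, 9), Pow(402, Rational(1, 2)))) ≈ -526.61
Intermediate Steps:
Function('P')(t, H) = Add(Rational(-7, 6), t)
Function('R')(Y, c) = Pow(Add(Y, Pow(Add(2, Mul(Y, c)), Rational(1, 2))), 2)
D = -9 (D = Add(45, -54) = -9)
q = Mul(-20, Pow(Add(Rational(11, 6), Mul(Rational(1, 6), Pow(402, Rational(1, 2)))), 2)) (q = Mul(-20, Pow(Add(Add(Rational(-7, 6), 3), Pow(Add(2, Mul(Add(Rational(-7, 6), 3), 5)), Rational(1, 2))), 2)) = Mul(-20, Pow(Add(Rational(11, 6), Pow(Add(2, Mul(Rational(11, 6), 5)), Rational(1, 2))), 2)) = Mul(-20, Pow(Add(Rational(11, 6), Pow(Add(2, Rational(55, 6)), Rational(1, 2))), 2)) = Mul(-20, Pow(Add(Rational(11, 6), Pow(Rational(67, 6), Rational(1, 2))), 2)) = Mul(-20, Pow(Add(Rational(11, 6), Mul(Rational(1, 6), Pow(402, Rational(1, 2)))), 2)) ≈ -535.61)
Add(q, Mul(-1, D)) = Add(Add(Rational(-2615, 9), Mul(Rational(-110, 9), Pow(402, Rational(1, 2)))), Mul(-1, -9)) = Add(Add(Rational(-2615, 9), Mul(Rational(-110, 9), Pow(402, Rational(1, 2)))), 9) = Add(Rational(-2534, 9), Mul(Rational(-110, 9), Pow(402, Rational(1, 2))))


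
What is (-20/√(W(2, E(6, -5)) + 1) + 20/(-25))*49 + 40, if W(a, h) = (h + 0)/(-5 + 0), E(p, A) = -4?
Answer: ⅘ - 980*√5/3 ≈ -729.65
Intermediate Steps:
W(a, h) = -h/5 (W(a, h) = h/(-5) = h*(-⅕) = -h/5)
(-20/√(W(2, E(6, -5)) + 1) + 20/(-25))*49 + 40 = (-20/√(-⅕*(-4) + 1) + 20/(-25))*49 + 40 = (-20/√(⅘ + 1) + 20*(-1/25))*49 + 40 = (-20*√5/3 - ⅘)*49 + 40 = (-⅘ - 20*√5/3)*49 + 40 = (-196/5 - 980*√5/3) + 40 = ⅘ - 980*√5/3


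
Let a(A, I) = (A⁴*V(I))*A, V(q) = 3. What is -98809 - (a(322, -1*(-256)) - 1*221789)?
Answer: -10384859089916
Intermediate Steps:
a(A, I) = 3*A⁵ (a(A, I) = (A⁴*3)*A = (3*A⁴)*A = 3*A⁵)
-98809 - (a(322, -1*(-256)) - 1*221789) = -98809 - (3*322⁵ - 1*221789) = -98809 - (3*3461619737632 - 221789) = -98809 - (10384859212896 - 221789) = -98809 - 1*10384858991107 = -98809 - 10384858991107 = -10384859089916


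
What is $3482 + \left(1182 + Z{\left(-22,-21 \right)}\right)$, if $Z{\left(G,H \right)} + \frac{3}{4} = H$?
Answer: $\frac{18569}{4} \approx 4642.3$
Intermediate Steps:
$Z{\left(G,H \right)} = - \frac{3}{4} + H$
$3482 + \left(1182 + Z{\left(-22,-21 \right)}\right) = 3482 + \left(1182 - \frac{87}{4}\right) = 3482 + \frac{4641}{4} = \frac{18569}{4}$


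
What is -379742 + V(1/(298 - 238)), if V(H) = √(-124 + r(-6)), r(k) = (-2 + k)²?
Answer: -379742 + 2*I*√15 ≈ -3.7974e+5 + 7.746*I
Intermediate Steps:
V(H) = 2*I*√15 (V(H) = √(-124 + (-2 - 6)²) = √(-124 + (-8)²) = √(-124 + 64) = √(-60) = 2*I*√15)
-379742 + V(1/(298 - 238)) = -379742 + 2*I*√15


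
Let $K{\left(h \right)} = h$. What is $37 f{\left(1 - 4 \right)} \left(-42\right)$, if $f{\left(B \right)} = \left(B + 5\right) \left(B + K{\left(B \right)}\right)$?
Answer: $18648$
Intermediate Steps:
$f{\left(B \right)} = 2 B \left(5 + B\right)$ ($f{\left(B \right)} = \left(B + 5\right) \left(B + B\right) = \left(5 + B\right) 2 B = 2 B \left(5 + B\right)$)
$37 f{\left(1 - 4 \right)} \left(-42\right) = 37 \cdot 2 \left(1 - 4\right) \left(5 + \left(1 - 4\right)\right) \left(-42\right) = 37 \cdot 2 \left(-3\right) \left(5 - 3\right) \left(-42\right) = 37 \cdot 2 \left(-3\right) 2 \left(-42\right) = 37 \left(-12\right) \left(-42\right) = \left(-444\right) \left(-42\right) = 18648$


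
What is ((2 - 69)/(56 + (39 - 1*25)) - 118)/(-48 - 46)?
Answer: 8327/6580 ≈ 1.2655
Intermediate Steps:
((2 - 69)/(56 + (39 - 1*25)) - 118)/(-48 - 46) = (-67/(56 + (39 - 25)) - 118)/(-94) = -(-67/(56 + 14) - 118)/94 = -(-67/70 - 118)/94 = -1/94*(-8327/70) = 8327/6580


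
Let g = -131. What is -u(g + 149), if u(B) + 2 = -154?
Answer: 156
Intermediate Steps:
u(B) = -156 (u(B) = -2 - 154 = -156)
-u(g + 149) = -1*(-156) = 156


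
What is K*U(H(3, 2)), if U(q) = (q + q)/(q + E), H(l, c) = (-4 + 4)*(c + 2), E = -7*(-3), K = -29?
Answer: 0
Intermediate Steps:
E = 21
H(l, c) = 0 (H(l, c) = 0*(2 + c) = 0)
U(q) = 2*q/(21 + q) (U(q) = (q + q)/(q + 21) = (2*q)/(21 + q) = 2*q/(21 + q))
K*U(H(3, 2)) = -58*0/(21 + 0) = -58*0/21 = -29*0 = 0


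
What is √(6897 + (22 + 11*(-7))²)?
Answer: 11*√82 ≈ 99.609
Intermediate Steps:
√(6897 + (22 + 11*(-7))²) = √(6897 + (22 - 77)²) = √(6897 + (-55)²) = √(6897 + 3025) = √9922 = 11*√82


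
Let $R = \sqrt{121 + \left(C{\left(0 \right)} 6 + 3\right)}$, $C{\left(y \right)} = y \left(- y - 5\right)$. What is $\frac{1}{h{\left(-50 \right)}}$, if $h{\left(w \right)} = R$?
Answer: $\frac{\sqrt{31}}{62} \approx 0.089803$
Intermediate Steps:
$C{\left(y \right)} = y \left(-5 - y\right)$
$R = 2 \sqrt{31}$ ($R = \sqrt{121 + \left(\left(-1\right) 0 \left(5 + 0\right) 6 + 3\right)} = \sqrt{121 + \left(\left(-1\right) 0 \cdot 5 \cdot 6 + 3\right)} = \sqrt{121 + \left(0 \cdot 6 + 3\right)} = \sqrt{121 + \left(0 + 3\right)} = \sqrt{121 + 3} = \sqrt{124} = 2 \sqrt{31} \approx 11.136$)
$h{\left(w \right)} = 2 \sqrt{31}$
$\frac{1}{h{\left(-50 \right)}} = \frac{1}{2 \sqrt{31}} = \frac{\sqrt{31}}{62}$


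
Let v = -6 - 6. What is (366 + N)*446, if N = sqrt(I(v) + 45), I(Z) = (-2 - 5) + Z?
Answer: 163236 + 446*sqrt(26) ≈ 1.6551e+5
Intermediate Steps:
v = -12
I(Z) = -7 + Z
N = sqrt(26) (N = sqrt((-7 - 12) + 45) = sqrt(-19 + 45) = sqrt(26) ≈ 5.0990)
(366 + N)*446 = (366 + sqrt(26))*446 = 163236 + 446*sqrt(26)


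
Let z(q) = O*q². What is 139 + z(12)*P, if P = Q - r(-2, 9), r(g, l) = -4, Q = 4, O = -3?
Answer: -3317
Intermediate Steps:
z(q) = -3*q²
P = 8 (P = 4 - 1*(-4) = 4 + 4 = 8)
139 + z(12)*P = 139 - 3*12²*8 = 139 - 3*144*8 = 139 - 432*8 = 139 - 3456 = -3317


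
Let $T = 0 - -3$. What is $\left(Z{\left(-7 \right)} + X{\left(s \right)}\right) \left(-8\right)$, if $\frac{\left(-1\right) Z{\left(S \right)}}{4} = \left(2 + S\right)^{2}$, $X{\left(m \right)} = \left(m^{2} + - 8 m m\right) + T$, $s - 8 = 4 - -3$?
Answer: $13376$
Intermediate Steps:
$T = 3$ ($T = 0 + 3 = 3$)
$s = 15$ ($s = 8 + \left(4 - -3\right) = 8 + \left(4 + 3\right) = 8 + 7 = 15$)
$X{\left(m \right)} = 3 - 7 m^{2}$ ($X{\left(m \right)} = \left(m^{2} + - 8 m m\right) + 3 = \left(m^{2} - 8 m^{2}\right) + 3 = - 7 m^{2} + 3 = 3 - 7 m^{2}$)
$Z{\left(S \right)} = - 4 \left(2 + S\right)^{2}$
$\left(Z{\left(-7 \right)} + X{\left(s \right)}\right) \left(-8\right) = \left(- 4 \left(2 - 7\right)^{2} + \left(3 - 7 \cdot 15^{2}\right)\right) \left(-8\right) = \left(- 4 \left(-5\right)^{2} + \left(3 - 1575\right)\right) \left(-8\right) = \left(\left(-4\right) 25 + \left(3 - 1575\right)\right) \left(-8\right) = \left(-100 - 1572\right) \left(-8\right) = \left(-1672\right) \left(-8\right) = 13376$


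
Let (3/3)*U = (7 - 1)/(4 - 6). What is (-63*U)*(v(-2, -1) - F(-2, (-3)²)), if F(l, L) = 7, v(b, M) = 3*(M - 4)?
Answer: -4158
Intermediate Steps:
U = -3 (U = (7 - 1)/(4 - 6) = 6/(-2) = 6*(-½) = -3)
v(b, M) = -12 + 3*M (v(b, M) = 3*(-4 + M) = -12 + 3*M)
(-63*U)*(v(-2, -1) - F(-2, (-3)²)) = (-63*(-3))*((-12 + 3*(-1)) - 1*7) = 189*((-12 - 3) - 7) = 189*(-15 - 7) = 189*(-22) = -4158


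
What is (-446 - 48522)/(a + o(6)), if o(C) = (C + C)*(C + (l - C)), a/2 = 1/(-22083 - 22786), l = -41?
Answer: 1098572596/11037775 ≈ 99.528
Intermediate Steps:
a = -2/44869 (a = 2/(-22083 - 22786) = 2/(-44869) = 2*(-1/44869) = -2/44869 ≈ -4.4574e-5)
o(C) = -82*C (o(C) = (C + C)*(C + (-41 - C)) = (2*C)*(-41) = -82*C)
(-446 - 48522)/(a + o(6)) = (-446 - 48522)/(-2/44869 - 82*6) = -48968/(-2/44869 - 492) = -48968/(-22075550/44869) = -48968*(-44869/22075550) = 1098572596/11037775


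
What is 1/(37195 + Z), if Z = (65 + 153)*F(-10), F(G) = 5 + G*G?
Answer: 1/60085 ≈ 1.6643e-5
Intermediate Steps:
F(G) = 5 + G²
Z = 22890 (Z = (65 + 153)*(5 + (-10)²) = 218*(5 + 100) = 218*105 = 22890)
1/(37195 + Z) = 1/(37195 + 22890) = 1/60085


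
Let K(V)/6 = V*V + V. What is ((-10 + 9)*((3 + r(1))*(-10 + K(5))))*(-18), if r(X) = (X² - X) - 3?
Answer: 0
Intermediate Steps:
r(X) = -3 + X² - X
K(V) = 6*V + 6*V² (K(V) = 6*(V*V + V) = 6*(V² + V) = 6*(V + V²) = 6*V + 6*V²)
((-10 + 9)*((3 + r(1))*(-10 + K(5))))*(-18) = ((-10 + 9)*((3 + (-3 + 1² - 1*1))*(-10 + 6*5*(1 + 5))))*(-18) = -(3 + (-3 + 1 - 1))*(-10 + 6*5*6)*(-18) = -(3 - 3)*(-10 + 180)*(-18) = -0*170*(-18) = -1*0*(-18) = 0*(-18) = 0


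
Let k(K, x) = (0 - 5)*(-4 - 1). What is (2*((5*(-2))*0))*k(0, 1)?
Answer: 0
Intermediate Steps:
k(K, x) = 25 (k(K, x) = -5*(-5) = 25)
(2*((5*(-2))*0))*k(0, 1) = (2*((5*(-2))*0))*25 = (2*(-10*0))*25 = (2*0)*25 = 0*25 = 0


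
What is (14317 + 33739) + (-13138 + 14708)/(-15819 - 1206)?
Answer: 163630366/3405 ≈ 48056.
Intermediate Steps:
(14317 + 33739) + (-13138 + 14708)/(-15819 - 1206) = 48056 + 1570/(-17025) = 48056 + 1570*(-1/17025) = 48056 - 314/3405 = 163630366/3405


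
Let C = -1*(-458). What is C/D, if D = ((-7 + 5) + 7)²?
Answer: 458/25 ≈ 18.320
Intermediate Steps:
C = 458
D = 25 (D = (-2 + 7)² = 5² = 25)
C/D = 458/25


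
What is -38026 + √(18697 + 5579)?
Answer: -38026 + 34*√21 ≈ -37870.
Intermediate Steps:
-38026 + √(18697 + 5579) = -38026 + √24276 = -38026 + 34*√21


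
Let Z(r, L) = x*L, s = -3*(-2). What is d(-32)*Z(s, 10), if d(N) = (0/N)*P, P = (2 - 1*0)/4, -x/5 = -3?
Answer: 0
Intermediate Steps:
x = 15 (x = -5*(-3) = 15)
s = 6
Z(r, L) = 15*L
P = 1/2 (P = (2 + 0)*(1/4) = 2*(1/4) = 1/2 ≈ 0.50000)
d(N) = 0 (d(N) = (0/N)*(1/2) = 0*(1/2) = 0)
d(-32)*Z(s, 10) = 0*(15*10) = 0*150 = 0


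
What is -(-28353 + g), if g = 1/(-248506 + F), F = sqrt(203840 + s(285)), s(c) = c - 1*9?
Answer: 875470153432133/30877513960 + sqrt(51029)/30877513960 ≈ 28353.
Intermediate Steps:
s(c) = -9 + c (s(c) = c - 9 = -9 + c)
F = 2*sqrt(51029) (F = sqrt(203840 + (-9 + 285)) = sqrt(203840 + 276) = sqrt(204116) = 2*sqrt(51029) ≈ 451.79)
g = 1/(-248506 + 2*sqrt(51029)) ≈ -4.0314e-6
-(-28353 + g) = -(-28353 + (-124253/30877513960 - sqrt(51029)/30877513960)) = -(-875470153432133/30877513960 - sqrt(51029)/30877513960) = 875470153432133/30877513960 + sqrt(51029)/30877513960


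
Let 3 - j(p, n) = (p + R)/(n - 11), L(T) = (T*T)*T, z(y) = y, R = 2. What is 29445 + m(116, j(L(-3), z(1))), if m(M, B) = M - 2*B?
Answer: 29560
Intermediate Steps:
L(T) = T³ (L(T) = T²*T = T³)
j(p, n) = 3 - (2 + p)/(-11 + n) (j(p, n) = 3 - (p + 2)/(n - 11) = 3 - (2 + p)/(-11 + n))
29445 + m(116, j(L(-3), z(1))) = 29445 + (116 - 2*(-35 - 1*(-3)³ + 3*1)/(-11 + 1)) = 29445 + (116 - 2*(-35 - 1*(-27) + 3)/(-10)) = 29445 + (116 - (-1)*(-35 + 27 + 3)/5) = 29445 + (116 - (-1)*(-5)/5) = 29445 + (116 - 2*½) = 29445 + (116 - 1) = 29445 + 115 = 29560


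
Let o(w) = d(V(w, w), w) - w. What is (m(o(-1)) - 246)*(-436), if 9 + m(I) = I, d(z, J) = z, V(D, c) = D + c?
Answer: 111616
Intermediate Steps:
o(w) = w (o(w) = (w + w) - w = 2*w - w = w)
m(I) = -9 + I
(m(o(-1)) - 246)*(-436) = ((-9 - 1) - 246)*(-436) = (-10 - 246)*(-436) = -256*(-436) = 111616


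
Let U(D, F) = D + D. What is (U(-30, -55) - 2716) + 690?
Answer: -2086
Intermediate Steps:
U(D, F) = 2*D
(U(-30, -55) - 2716) + 690 = (2*(-30) - 2716) + 690 = (-60 - 2716) + 690 = -2776 + 690 = -2086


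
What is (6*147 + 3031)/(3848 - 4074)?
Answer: -3913/226 ≈ -17.314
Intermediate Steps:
(6*147 + 3031)/(3848 - 4074) = (882 + 3031)/(-226) = 3913*(-1/226) = -3913/226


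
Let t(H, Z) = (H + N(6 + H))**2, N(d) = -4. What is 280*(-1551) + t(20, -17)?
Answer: -434024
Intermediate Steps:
t(H, Z) = (-4 + H)**2 (t(H, Z) = (H - 4)**2 = (-4 + H)**2)
280*(-1551) + t(20, -17) = 280*(-1551) + (-4 + 20)**2 = -434280 + 16**2 = -434280 + 256 = -434024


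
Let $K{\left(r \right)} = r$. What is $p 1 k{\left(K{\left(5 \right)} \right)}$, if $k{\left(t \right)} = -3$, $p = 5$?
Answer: $-15$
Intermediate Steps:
$p 1 k{\left(K{\left(5 \right)} \right)} = 5 \cdot 1 \left(-3\right) = 5 \left(-3\right) = -15$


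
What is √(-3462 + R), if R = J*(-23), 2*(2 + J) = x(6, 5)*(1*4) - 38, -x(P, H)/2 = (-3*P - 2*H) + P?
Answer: I*√5003 ≈ 70.732*I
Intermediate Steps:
x(P, H) = 4*H + 4*P (x(P, H) = -2*((-3*P - 2*H) + P) = -2*(-2*H - 2*P) = 4*H + 4*P)
J = 67 (J = -2 + ((4*5 + 4*6)*(1*4) - 38)/2 = -2 + ((20 + 24)*4 - 38)/2 = -2 + (44*4 - 38)/2 = -2 + (176 - 38)/2 = -2 + (½)*138 = -2 + 69 = 67)
R = -1541 (R = 67*(-23) = -1541)
√(-3462 + R) = √(-3462 - 1541) = √(-5003) = I*√5003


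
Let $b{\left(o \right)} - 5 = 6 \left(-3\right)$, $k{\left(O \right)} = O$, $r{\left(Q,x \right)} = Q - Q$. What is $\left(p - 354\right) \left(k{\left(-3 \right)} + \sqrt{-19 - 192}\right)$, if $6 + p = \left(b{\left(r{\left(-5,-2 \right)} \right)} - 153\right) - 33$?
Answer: $1677 - 559 i \sqrt{211} \approx 1677.0 - 8119.9 i$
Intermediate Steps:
$r{\left(Q,x \right)} = 0$
$b{\left(o \right)} = -13$ ($b{\left(o \right)} = 5 + 6 \left(-3\right) = 5 - 18 = -13$)
$p = -205$ ($p = -6 - 199 = -205$)
$\left(p - 354\right) \left(k{\left(-3 \right)} + \sqrt{-19 - 192}\right) = \left(-205 - 354\right) \left(-3 + \sqrt{-19 - 192}\right) = - 559 \left(-3 + \sqrt{-211}\right) = - 559 \left(-3 + i \sqrt{211}\right) = 1677 - 559 i \sqrt{211}$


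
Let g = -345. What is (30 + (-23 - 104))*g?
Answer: 33465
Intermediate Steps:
(30 + (-23 - 104))*g = (30 + (-23 - 104))*(-345) = (30 - 127)*(-345) = -97*(-345) = 33465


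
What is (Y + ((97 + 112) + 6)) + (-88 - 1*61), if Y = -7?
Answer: 59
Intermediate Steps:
(Y + ((97 + 112) + 6)) + (-88 - 1*61) = (-7 + ((97 + 112) + 6)) + (-88 - 1*61) = (-7 + (209 + 6)) + (-88 - 61) = (-7 + 215) - 149 = 208 - 149 = 59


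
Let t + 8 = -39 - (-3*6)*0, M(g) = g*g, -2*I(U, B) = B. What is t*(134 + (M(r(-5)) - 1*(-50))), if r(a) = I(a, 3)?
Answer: -35015/4 ≈ -8753.8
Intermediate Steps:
I(U, B) = -B/2
r(a) = -3/2 (r(a) = -1/2*3 = -3/2)
M(g) = g**2
t = -47 (t = -8 + (-39 - (-3*6)*0) = -8 + (-39 - (-18)*0) = -8 + (-39 - 1*0) = -8 + (-39 + 0) = -8 - 39 = -47)
t*(134 + (M(r(-5)) - 1*(-50))) = -47*(134 + ((-3/2)**2 - 1*(-50))) = -47*(134 + (9/4 + 50)) = -47*(134 + 209/4) = -47*745/4 = -35015/4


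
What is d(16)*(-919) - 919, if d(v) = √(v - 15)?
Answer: -1838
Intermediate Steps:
d(v) = √(-15 + v)
d(16)*(-919) - 919 = √(-15 + 16)*(-919) - 919 = √1*(-919) - 919 = 1*(-919) - 919 = -919 - 919 = -1838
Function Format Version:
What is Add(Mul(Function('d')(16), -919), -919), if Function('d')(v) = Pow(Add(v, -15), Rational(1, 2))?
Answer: -1838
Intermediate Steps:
Function('d')(v) = Pow(Add(-15, v), Rational(1, 2))
Add(Mul(Function('d')(16), -919), -919) = Add(Mul(Pow(Add(-15, 16), Rational(1, 2)), -919), -919) = Add(Mul(Pow(1, Rational(1, 2)), -919), -919) = Add(Mul(1, -919), -919) = Add(-919, -919) = -1838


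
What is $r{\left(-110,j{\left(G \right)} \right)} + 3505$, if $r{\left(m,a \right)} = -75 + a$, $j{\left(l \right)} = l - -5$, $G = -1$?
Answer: $3434$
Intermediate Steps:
$j{\left(l \right)} = 5 + l$ ($j{\left(l \right)} = l + 5 = 5 + l$)
$r{\left(-110,j{\left(G \right)} \right)} + 3505 = \left(-75 + \left(5 - 1\right)\right) + 3505 = \left(-75 + 4\right) + 3505 = -71 + 3505 = 3434$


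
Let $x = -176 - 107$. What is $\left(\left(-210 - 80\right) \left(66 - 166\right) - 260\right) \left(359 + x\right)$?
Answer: $2184240$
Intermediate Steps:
$x = -283$ ($x = -176 - 107 = -283$)
$\left(\left(-210 - 80\right) \left(66 - 166\right) - 260\right) \left(359 + x\right) = \left(\left(-210 - 80\right) \left(66 - 166\right) - 260\right) \left(359 - 283\right) = \left(\left(-290\right) \left(-100\right) - 260\right) 76 = \left(29000 - 260\right) 76 = 28740 \cdot 76 = 2184240$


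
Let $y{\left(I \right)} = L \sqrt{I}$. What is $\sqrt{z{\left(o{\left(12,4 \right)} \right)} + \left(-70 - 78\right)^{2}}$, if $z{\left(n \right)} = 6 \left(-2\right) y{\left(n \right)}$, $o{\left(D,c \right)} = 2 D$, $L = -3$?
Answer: $2 \sqrt{5476 + 18 \sqrt{6}} \approx 148.59$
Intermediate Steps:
$y{\left(I \right)} = - 3 \sqrt{I}$
$z{\left(n \right)} = 36 \sqrt{n}$ ($z{\left(n \right)} = 6 \left(-2\right) \left(- 3 \sqrt{n}\right) = - 12 \left(- 3 \sqrt{n}\right) = 36 \sqrt{n}$)
$\sqrt{z{\left(o{\left(12,4 \right)} \right)} + \left(-70 - 78\right)^{2}} = \sqrt{36 \sqrt{2 \cdot 12} + \left(-70 - 78\right)^{2}} = \sqrt{36 \sqrt{24} + \left(-148\right)^{2}} = \sqrt{36 \cdot 2 \sqrt{6} + 21904} = \sqrt{72 \sqrt{6} + 21904} = \sqrt{21904 + 72 \sqrt{6}}$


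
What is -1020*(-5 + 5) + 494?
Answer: 494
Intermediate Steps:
-1020*(-5 + 5) + 494 = -1020*0 + 494 = -204*0 + 494 = 0 + 494 = 494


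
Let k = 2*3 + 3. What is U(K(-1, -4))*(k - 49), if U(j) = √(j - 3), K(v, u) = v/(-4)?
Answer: -20*I*√11 ≈ -66.333*I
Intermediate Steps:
k = 9 (k = 6 + 3 = 9)
K(v, u) = -v/4 (K(v, u) = v*(-¼) = -v/4)
U(j) = √(-3 + j)
U(K(-1, -4))*(k - 49) = √(-3 - ¼*(-1))*(9 - 49) = √(-3 + ¼)*(-40) = √(-11/4)*(-40) = (I*√11/2)*(-40) = -20*I*√11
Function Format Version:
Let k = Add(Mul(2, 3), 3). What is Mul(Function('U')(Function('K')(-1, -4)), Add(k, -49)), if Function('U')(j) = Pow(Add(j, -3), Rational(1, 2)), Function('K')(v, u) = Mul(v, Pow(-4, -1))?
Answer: Mul(-20, I, Pow(11, Rational(1, 2))) ≈ Mul(-66.333, I)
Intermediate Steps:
k = 9 (k = Add(6, 3) = 9)
Function('K')(v, u) = Mul(Rational(-1, 4), v) (Function('K')(v, u) = Mul(v, Rational(-1, 4)) = Mul(Rational(-1, 4), v))
Function('U')(j) = Pow(Add(-3, j), Rational(1, 2))
Mul(Function('U')(Function('K')(-1, -4)), Add(k, -49)) = Mul(Pow(Add(-3, Mul(Rational(-1, 4), -1)), Rational(1, 2)), Add(9, -49)) = Mul(Pow(Add(-3, Rational(1, 4)), Rational(1, 2)), -40) = Mul(Pow(Rational(-11, 4), Rational(1, 2)), -40) = Mul(Mul(Rational(1, 2), I, Pow(11, Rational(1, 2))), -40) = Mul(-20, I, Pow(11, Rational(1, 2)))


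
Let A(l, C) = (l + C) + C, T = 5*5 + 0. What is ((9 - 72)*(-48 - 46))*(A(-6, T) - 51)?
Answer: -41454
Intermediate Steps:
T = 25 (T = 25 + 0 = 25)
A(l, C) = l + 2*C (A(l, C) = (C + l) + C = l + 2*C)
((9 - 72)*(-48 - 46))*(A(-6, T) - 51) = ((9 - 72)*(-48 - 46))*((-6 + 2*25) - 51) = (-63*(-94))*((-6 + 50) - 51) = 5922*(44 - 51) = 5922*(-7) = -41454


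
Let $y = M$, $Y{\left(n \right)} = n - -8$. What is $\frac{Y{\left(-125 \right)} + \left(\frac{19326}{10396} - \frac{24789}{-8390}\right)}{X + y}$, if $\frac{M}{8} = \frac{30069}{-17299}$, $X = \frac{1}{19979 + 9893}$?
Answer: $\frac{632068082529259536}{78344853324986225} \approx 8.0678$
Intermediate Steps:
$Y{\left(n \right)} = 8 + n$ ($Y{\left(n \right)} = n + 8 = 8 + n$)
$X = \frac{1}{29872} \approx 3.3476 \cdot 10^{-5}$
$M = - \frac{240552}{17299}$ ($M = 8 \frac{30069}{-17299} = 8 \cdot 30069 \left(- \frac{1}{17299}\right) = 8 \left(- \frac{30069}{17299}\right) = - \frac{240552}{17299} \approx -13.906$)
$y = - \frac{240552}{17299} \approx -13.906$
$\frac{Y{\left(-125 \right)} + \left(\frac{19326}{10396} - \frac{24789}{-8390}\right)}{X + y} = \frac{\left(8 - 125\right) + \left(\frac{19326}{10396} - \frac{24789}{-8390}\right)}{\frac{1}{29872} - \frac{240552}{17299}} = \frac{-117 + \left(19326 \cdot \frac{1}{10396} - - \frac{24789}{8390}\right)}{- \frac{7185752045}{516755728}} = \left(-117 + \left(\frac{9663}{5198} + \frac{24789}{8390}\right)\right) \left(- \frac{516755728}{7185752045}\right) = \left(-117 + \frac{52481448}{10902805}\right) \left(- \frac{516755728}{7185752045}\right) = \left(- \frac{1223146737}{10902805}\right) \left(- \frac{516755728}{7185752045}\right) = \frac{632068082529259536}{78344853324986225}$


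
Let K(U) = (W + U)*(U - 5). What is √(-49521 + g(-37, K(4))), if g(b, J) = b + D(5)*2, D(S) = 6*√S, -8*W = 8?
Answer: √(-49558 + 12*√5) ≈ 222.56*I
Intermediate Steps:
W = -1 (W = -⅛*8 = -1)
K(U) = (-1 + U)*(-5 + U) (K(U) = (-1 + U)*(U - 5) = (-1 + U)*(-5 + U))
g(b, J) = b + 12*√5 (g(b, J) = b + (6*√5)*2 = b + 12*√5)
√(-49521 + g(-37, K(4))) = √(-49521 + (-37 + 12*√5)) = √(-49558 + 12*√5)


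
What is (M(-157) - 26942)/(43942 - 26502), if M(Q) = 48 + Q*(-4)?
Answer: -13133/8720 ≈ -1.5061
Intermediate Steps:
M(Q) = 48 - 4*Q
(M(-157) - 26942)/(43942 - 26502) = ((48 - 4*(-157)) - 26942)/(43942 - 26502) = ((48 + 628) - 26942)/17440 = (676 - 26942)*(1/17440) = -26266*1/17440 = -13133/8720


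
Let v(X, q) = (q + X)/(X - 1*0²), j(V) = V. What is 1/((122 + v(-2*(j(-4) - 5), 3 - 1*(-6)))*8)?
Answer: 1/988 ≈ 0.0010121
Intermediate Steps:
v(X, q) = (X + q)/X (v(X, q) = (X + q)/(X - 1*0) = (X + q)/(X + 0) = (X + q)/X)
1/((122 + v(-2*(j(-4) - 5), 3 - 1*(-6)))*8) = 1/((122 + (-2*(-4 - 5) + (3 - 1*(-6)))/((-2*(-4 - 5))))*8) = 1/((122 + (-2*(-9) + (3 + 6))/((-2*(-9))))*8) = 1/((122 + (18 + 9)/18)*8) = 1/((122 + (1/18)*27)*8) = 1/((122 + 3/2)*8) = 1/((247/2)*8) = 1/988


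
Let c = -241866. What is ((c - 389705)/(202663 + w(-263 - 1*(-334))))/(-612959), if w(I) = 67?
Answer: 631571/124265178070 ≈ 5.0824e-6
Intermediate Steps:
((c - 389705)/(202663 + w(-263 - 1*(-334))))/(-612959) = ((-241866 - 389705)/(202663 + 67))/(-612959) = -631571/202730*(-1/612959) = 631571/124265178070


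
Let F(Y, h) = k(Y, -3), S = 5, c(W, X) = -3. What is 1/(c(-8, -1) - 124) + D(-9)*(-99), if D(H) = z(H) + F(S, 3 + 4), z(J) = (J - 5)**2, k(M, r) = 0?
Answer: -2464309/127 ≈ -19404.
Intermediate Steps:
F(Y, h) = 0
z(J) = (-5 + J)**2
D(H) = (-5 + H)**2 (D(H) = (-5 + H)**2 + 0 = (-5 + H)**2)
1/(c(-8, -1) - 124) + D(-9)*(-99) = 1/(-3 - 124) + (-5 - 9)**2*(-99) = 1/(-127) + (-14)**2*(-99) = -1/127 + 196*(-99) = -1/127 - 19404 = -2464309/127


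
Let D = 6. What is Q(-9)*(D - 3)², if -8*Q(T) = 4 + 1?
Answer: -45/8 ≈ -5.6250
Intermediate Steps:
Q(T) = -5/8 (Q(T) = -(4 + 1)/8 = -⅛*5 = -5/8)
Q(-9)*(D - 3)² = -5*(6 - 3)²/8 = -5/8*3² = -5/8*9 = -45/8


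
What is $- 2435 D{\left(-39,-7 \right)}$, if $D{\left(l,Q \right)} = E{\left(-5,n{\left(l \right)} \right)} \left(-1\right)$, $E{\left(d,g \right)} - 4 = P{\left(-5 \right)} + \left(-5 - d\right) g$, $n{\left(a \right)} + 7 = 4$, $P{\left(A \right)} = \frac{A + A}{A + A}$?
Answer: $12175$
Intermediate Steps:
$P{\left(A \right)} = 1$ ($P{\left(A \right)} = \frac{2 A}{2 A} = 2 A \frac{1}{2 A} = 1$)
$n{\left(a \right)} = -3$ ($n{\left(a \right)} = -7 + 4 = -3$)
$E{\left(d,g \right)} = 5 + g \left(-5 - d\right)$ ($E{\left(d,g \right)} = 4 + \left(1 + \left(-5 - d\right) g\right) = 4 + \left(1 + g \left(-5 - d\right)\right) = 5 + g \left(-5 - d\right)$)
$D{\left(l,Q \right)} = -5$ ($D{\left(l,Q \right)} = \left(5 - -15 - \left(-5\right) \left(-3\right)\right) \left(-1\right) = \left(5 + 15 - 15\right) \left(-1\right) = 5 \left(-1\right) = -5$)
$- 2435 D{\left(-39,-7 \right)} = \left(-2435\right) \left(-5\right) = 12175$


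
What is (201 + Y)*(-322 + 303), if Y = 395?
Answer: -11324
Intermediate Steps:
(201 + Y)*(-322 + 303) = (201 + 395)*(-322 + 303) = 596*(-19) = -11324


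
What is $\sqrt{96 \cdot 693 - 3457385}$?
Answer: $i \sqrt{3390857} \approx 1841.4 i$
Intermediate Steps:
$\sqrt{96 \cdot 693 - 3457385} = \sqrt{66528 - 3457385} = \sqrt{-3390857} = i \sqrt{3390857}$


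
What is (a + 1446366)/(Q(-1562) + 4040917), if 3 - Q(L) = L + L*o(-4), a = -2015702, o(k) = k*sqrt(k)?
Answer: -575382632988/4085454217585 - 1778605664*I/4085454217585 ≈ -0.14084 - 0.00043535*I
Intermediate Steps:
o(k) = k**(3/2)
Q(L) = 3 - L + 8*I*L (Q(L) = 3 - (L + L*(-4)**(3/2)) = 3 - (L + L*(-8*I)) = 3 - (L - 8*I*L) = 3 + (-L + 8*I*L) = 3 - L + 8*I*L)
(a + 1446366)/(Q(-1562) + 4040917) = (-2015702 + 1446366)/((3 - 1*(-1562) + 8*I*(-1562)) + 4040917) = -569336/((3 + 1562 - 12496*I) + 4040917) = -569336/((1565 - 12496*I) + 4040917) = -569336*(4042482 + 12496*I)/16341816870340 = -142334*(4042482 + 12496*I)/4085454217585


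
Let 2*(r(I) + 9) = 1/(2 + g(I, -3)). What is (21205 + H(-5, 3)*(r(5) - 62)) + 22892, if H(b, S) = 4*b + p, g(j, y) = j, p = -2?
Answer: 319602/7 ≈ 45657.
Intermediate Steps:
H(b, S) = -2 + 4*b (H(b, S) = 4*b - 2 = -2 + 4*b)
r(I) = -9 + 1/(2*(2 + I))
(21205 + H(-5, 3)*(r(5) - 62)) + 22892 = (21205 + (-2 + 4*(-5))*((-35 - 18*5)/(2*(2 + 5)) - 62)) + 22892 = (21205 + (-2 - 20)*((½)*(-35 - 90)/7 - 62)) + 22892 = (21205 - 22*((½)*(⅐)*(-125) - 62)) + 22892 = (21205 - 22*(-125/14 - 62)) + 22892 = (21205 - 22*(-993/14)) + 22892 = (21205 + 10923/7) + 22892 = 159358/7 + 22892 = 319602/7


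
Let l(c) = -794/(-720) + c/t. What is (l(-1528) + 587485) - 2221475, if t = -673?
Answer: -395882279939/242280 ≈ -1.6340e+6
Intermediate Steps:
l(c) = 397/360 - c/673 (l(c) = -794/(-720) + c/(-673) = -794*(-1/720) + c*(-1/673) = 397/360 - c/673)
(l(-1528) + 587485) - 2221475 = ((397/360 - 1/673*(-1528)) + 587485) - 2221475 = ((397/360 + 1528/673) + 587485) - 2221475 = (817261/242280 + 587485) - 2221475 = 142336683061/242280 - 2221475 = -395882279939/242280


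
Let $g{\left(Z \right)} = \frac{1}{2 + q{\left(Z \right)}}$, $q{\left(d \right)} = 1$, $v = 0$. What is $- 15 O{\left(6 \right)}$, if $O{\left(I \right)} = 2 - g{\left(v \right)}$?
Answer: $-25$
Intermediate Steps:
$g{\left(Z \right)} = \frac{1}{3}$ ($g{\left(Z \right)} = \frac{1}{2 + 1} = \frac{1}{3}$)
$O{\left(I \right)} = \frac{5}{3}$ ($O{\left(I \right)} = 2 - \frac{1}{3} = \frac{5}{3}$)
$- 15 O{\left(6 \right)} = \left(-15\right) \frac{5}{3} = -25$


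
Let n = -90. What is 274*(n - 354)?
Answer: -121656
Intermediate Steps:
274*(n - 354) = 274*(-90 - 354) = 274*(-444) = -121656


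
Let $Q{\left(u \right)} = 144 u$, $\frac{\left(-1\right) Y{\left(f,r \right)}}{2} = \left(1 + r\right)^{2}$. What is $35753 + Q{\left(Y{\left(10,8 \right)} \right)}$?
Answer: $12425$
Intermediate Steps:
$Y{\left(f,r \right)} = - 2 \left(1 + r\right)^{2}$
$35753 + Q{\left(Y{\left(10,8 \right)} \right)} = 35753 + 144 \left(- 2 \left(1 + 8\right)^{2}\right) = 35753 + 144 \left(- 2 \cdot 9^{2}\right) = 35753 + 144 \left(\left(-2\right) 81\right) = 35753 + 144 \left(-162\right) = 35753 - 23328 = 12425$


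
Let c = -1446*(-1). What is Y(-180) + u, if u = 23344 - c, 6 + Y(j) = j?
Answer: 21712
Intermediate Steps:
c = 1446
Y(j) = -6 + j
u = 21898 (u = 23344 - 1*1446 = 23344 - 1446 = 21898)
Y(-180) + u = (-6 - 180) + 21898 = -186 + 21898 = 21712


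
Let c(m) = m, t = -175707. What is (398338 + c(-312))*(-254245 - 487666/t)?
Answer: -17780672618104274/175707 ≈ -1.0120e+11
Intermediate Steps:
(398338 + c(-312))*(-254245 - 487666/t) = (398338 - 312)*(-254245 - 487666/(-175707)) = 398026*(-254245 - 487666*(-1/175707)) = 398026*(-254245 + 487666/175707) = 398026*(-44672138549/175707) = -17780672618104274/175707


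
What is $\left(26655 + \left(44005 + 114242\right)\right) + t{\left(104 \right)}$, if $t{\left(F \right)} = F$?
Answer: $185006$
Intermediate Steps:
$\left(26655 + \left(44005 + 114242\right)\right) + t{\left(104 \right)} = \left(26655 + \left(44005 + 114242\right)\right) + 104 = \left(26655 + 158247\right) + 104 = 184902 + 104 = 185006$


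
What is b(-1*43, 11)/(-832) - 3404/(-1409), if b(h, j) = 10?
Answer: 1409019/586144 ≈ 2.4039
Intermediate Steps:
b(-1*43, 11)/(-832) - 3404/(-1409) = 10/(-832) - 3404/(-1409) = 10*(-1/832) - 3404*(-1/1409) = -5/416 + 3404/1409 = 1409019/586144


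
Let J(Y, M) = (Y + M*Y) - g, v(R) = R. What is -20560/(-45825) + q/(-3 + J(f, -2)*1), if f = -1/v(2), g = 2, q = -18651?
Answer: 37989982/9165 ≈ 4145.1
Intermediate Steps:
f = -½ (f = -1/2 = -1*½ = -½ ≈ -0.50000)
J(Y, M) = -2 + Y + M*Y (J(Y, M) = (Y + M*Y) - 1*2 = (Y + M*Y) - 2 = -2 + Y + M*Y)
-20560/(-45825) + q/(-3 + J(f, -2)*1) = -20560/(-45825) - 18651/(-3 + (-2 - ½ - 2*(-½))*1) = -20560*(-1/45825) - 18651/(-3 + (-2 - ½ + 1)*1) = 4112/9165 - 18651/(-3 - 3/2*1) = 4112/9165 - 18651/(-3 - 3/2) = 4112/9165 - 18651/(-9/2) = 4112/9165 - 18651*(-2/9) = 4112/9165 + 12434/3 = 37989982/9165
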